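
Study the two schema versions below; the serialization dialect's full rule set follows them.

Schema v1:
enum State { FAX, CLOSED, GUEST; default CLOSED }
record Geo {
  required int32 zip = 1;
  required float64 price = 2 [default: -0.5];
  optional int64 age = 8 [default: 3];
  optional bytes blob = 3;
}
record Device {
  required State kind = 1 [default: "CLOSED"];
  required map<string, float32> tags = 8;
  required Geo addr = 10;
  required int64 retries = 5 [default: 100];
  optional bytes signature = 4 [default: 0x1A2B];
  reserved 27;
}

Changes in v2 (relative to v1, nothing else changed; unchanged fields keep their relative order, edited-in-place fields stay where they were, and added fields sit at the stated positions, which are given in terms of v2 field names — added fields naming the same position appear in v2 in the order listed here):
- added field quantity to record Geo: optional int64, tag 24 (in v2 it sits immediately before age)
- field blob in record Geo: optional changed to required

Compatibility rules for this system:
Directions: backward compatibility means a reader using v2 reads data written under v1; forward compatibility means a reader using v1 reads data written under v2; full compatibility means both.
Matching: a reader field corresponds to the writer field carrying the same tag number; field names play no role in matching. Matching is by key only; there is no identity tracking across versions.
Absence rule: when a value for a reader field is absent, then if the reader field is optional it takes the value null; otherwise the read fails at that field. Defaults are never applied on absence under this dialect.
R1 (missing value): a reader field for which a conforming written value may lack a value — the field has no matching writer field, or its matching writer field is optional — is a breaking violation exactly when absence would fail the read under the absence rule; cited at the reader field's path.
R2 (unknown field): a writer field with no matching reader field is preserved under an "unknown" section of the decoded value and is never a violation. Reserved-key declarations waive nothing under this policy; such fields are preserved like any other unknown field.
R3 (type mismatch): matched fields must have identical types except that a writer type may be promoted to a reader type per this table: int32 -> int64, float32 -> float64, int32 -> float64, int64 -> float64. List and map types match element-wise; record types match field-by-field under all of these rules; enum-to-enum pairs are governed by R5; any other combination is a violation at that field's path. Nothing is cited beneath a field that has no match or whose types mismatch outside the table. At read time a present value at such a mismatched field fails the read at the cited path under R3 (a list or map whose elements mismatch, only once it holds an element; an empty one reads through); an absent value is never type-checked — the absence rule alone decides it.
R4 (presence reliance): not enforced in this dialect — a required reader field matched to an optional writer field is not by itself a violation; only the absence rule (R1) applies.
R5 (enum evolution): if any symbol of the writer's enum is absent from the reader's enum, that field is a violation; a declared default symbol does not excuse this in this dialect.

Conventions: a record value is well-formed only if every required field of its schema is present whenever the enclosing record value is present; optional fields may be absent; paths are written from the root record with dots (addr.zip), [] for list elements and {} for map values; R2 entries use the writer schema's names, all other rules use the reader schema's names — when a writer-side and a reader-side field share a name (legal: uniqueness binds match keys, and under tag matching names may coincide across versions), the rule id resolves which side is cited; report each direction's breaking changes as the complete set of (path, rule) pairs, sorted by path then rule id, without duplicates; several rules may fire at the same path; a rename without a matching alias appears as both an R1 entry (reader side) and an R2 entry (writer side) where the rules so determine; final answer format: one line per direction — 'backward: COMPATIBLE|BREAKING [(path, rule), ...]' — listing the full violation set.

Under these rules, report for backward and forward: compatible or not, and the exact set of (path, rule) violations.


the writer's type comes first in each Device pair
backward analysis of Device with v2 as reader and v1 as writer:
  kind: State -> State, writer required; from kind
  tags: map<string, float32> -> map<string, float32>, writer required; from tags
  addr: Geo -> Geo, writer required; from addr
  retries: int64 -> int64, writer required; from retries
  signature: bytes -> bytes, writer optional; from signature
  addr.zip: int32 -> int32, writer required; from addr.zip
  addr.price: float64 -> float64, writer required; from addr.price
  addr.quantity: no writer match
  addr.age: int64 -> int64, writer optional; from addr.age
  addr.blob: bytes -> bytes, writer optional; from addr.blob
  violation R1 at addr.blob
  => backward: BREAKING (1)
forward analysis of Device with v1 as reader and v2 as writer:
  kind: State -> State, writer required; from kind
  tags: map<string, float32> -> map<string, float32>, writer required; from tags
  addr: Geo -> Geo, writer required; from addr
  retries: int64 -> int64, writer required; from retries
  signature: bytes -> bytes, writer optional; from signature
  addr.zip: int32 -> int32, writer required; from addr.zip
  addr.price: float64 -> float64, writer required; from addr.price
  addr.age: int64 -> int64, writer optional; from addr.age
  addr.blob: bytes -> bytes, writer required; from addr.blob
  writer field addr.quantity has no reader counterpart
  => no violations; forward on Device: COMPATIBLE

backward: BREAKING [(addr.blob, R1)]; forward: COMPATIBLE []


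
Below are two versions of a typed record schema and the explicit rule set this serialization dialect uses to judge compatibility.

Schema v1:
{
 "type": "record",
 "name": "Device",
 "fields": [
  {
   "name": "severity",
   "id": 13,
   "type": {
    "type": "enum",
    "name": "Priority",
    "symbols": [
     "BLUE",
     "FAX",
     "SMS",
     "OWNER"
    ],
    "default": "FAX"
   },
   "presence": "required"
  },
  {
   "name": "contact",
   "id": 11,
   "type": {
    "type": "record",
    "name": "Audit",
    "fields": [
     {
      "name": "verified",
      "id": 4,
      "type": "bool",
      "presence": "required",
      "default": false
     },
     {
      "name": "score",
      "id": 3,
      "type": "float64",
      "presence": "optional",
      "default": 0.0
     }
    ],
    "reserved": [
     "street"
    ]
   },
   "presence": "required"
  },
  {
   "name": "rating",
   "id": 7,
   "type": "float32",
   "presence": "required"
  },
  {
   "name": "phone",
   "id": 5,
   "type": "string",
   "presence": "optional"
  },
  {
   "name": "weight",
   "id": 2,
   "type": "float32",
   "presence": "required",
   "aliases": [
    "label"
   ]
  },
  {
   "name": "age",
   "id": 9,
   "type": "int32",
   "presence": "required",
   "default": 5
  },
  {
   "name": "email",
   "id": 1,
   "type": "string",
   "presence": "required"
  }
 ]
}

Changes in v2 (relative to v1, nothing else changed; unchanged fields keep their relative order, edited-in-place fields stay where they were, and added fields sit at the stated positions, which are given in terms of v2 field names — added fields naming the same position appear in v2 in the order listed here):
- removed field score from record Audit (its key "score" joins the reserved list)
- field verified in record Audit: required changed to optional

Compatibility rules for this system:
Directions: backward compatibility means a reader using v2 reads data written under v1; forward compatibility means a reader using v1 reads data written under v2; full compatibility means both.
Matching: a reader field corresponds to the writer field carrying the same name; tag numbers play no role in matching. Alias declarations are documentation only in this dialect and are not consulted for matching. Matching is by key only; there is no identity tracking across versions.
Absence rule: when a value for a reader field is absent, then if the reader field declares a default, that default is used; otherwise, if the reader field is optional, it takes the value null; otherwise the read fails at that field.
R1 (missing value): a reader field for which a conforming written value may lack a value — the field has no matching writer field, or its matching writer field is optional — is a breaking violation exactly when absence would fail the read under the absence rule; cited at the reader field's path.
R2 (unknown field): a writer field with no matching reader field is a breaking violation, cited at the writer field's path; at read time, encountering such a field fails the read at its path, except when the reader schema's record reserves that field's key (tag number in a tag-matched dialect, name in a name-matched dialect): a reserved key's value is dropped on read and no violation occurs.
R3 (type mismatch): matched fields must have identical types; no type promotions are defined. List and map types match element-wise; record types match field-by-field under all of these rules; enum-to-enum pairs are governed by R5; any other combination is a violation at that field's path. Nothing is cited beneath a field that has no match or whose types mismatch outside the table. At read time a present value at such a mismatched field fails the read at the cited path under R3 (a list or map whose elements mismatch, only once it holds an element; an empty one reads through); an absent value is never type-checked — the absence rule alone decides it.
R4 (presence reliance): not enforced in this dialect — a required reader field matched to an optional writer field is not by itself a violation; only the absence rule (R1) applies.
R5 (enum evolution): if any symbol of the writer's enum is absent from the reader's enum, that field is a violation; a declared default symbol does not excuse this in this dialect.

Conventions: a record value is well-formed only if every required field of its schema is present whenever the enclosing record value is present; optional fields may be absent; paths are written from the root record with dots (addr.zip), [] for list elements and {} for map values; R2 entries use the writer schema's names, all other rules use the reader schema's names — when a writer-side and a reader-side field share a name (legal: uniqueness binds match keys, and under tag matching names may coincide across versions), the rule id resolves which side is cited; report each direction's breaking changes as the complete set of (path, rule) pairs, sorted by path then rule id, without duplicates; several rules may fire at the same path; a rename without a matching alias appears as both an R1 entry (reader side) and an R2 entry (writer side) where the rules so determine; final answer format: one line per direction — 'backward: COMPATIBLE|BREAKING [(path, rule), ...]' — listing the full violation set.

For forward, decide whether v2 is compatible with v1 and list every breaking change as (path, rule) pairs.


in Device below, arrows point writer -> reader
forward pass over Device, reader schema v1, writer schema v2:
  writer required, Priority -> Priority: reader severity maps from writer severity
  writer required, Audit -> Audit: reader contact maps from writer contact
  writer required, float32 -> float32: reader rating maps from writer rating
  writer optional, string -> string: reader phone maps from writer phone
  writer required, float32 -> float32: reader weight maps from writer weight
  writer required, int32 -> int32: reader age maps from writer age
  writer required, string -> string: reader email maps from writer email
  writer optional, bool -> bool: reader contact.verified maps from writer contact.verified
  no writer field matches reader contact.score
  => forward: COMPATIBLE
ruling out the remaining Device differences:
  removed field score from record Audit (its key "score" joins the reserved list) -> no rule fires on it in Device's dialect; the asked verdict holds
  field verified in record Audit: required changed to optional -> no rule fires on it in Device's dialect; the asked verdict holds

forward: COMPATIBLE []


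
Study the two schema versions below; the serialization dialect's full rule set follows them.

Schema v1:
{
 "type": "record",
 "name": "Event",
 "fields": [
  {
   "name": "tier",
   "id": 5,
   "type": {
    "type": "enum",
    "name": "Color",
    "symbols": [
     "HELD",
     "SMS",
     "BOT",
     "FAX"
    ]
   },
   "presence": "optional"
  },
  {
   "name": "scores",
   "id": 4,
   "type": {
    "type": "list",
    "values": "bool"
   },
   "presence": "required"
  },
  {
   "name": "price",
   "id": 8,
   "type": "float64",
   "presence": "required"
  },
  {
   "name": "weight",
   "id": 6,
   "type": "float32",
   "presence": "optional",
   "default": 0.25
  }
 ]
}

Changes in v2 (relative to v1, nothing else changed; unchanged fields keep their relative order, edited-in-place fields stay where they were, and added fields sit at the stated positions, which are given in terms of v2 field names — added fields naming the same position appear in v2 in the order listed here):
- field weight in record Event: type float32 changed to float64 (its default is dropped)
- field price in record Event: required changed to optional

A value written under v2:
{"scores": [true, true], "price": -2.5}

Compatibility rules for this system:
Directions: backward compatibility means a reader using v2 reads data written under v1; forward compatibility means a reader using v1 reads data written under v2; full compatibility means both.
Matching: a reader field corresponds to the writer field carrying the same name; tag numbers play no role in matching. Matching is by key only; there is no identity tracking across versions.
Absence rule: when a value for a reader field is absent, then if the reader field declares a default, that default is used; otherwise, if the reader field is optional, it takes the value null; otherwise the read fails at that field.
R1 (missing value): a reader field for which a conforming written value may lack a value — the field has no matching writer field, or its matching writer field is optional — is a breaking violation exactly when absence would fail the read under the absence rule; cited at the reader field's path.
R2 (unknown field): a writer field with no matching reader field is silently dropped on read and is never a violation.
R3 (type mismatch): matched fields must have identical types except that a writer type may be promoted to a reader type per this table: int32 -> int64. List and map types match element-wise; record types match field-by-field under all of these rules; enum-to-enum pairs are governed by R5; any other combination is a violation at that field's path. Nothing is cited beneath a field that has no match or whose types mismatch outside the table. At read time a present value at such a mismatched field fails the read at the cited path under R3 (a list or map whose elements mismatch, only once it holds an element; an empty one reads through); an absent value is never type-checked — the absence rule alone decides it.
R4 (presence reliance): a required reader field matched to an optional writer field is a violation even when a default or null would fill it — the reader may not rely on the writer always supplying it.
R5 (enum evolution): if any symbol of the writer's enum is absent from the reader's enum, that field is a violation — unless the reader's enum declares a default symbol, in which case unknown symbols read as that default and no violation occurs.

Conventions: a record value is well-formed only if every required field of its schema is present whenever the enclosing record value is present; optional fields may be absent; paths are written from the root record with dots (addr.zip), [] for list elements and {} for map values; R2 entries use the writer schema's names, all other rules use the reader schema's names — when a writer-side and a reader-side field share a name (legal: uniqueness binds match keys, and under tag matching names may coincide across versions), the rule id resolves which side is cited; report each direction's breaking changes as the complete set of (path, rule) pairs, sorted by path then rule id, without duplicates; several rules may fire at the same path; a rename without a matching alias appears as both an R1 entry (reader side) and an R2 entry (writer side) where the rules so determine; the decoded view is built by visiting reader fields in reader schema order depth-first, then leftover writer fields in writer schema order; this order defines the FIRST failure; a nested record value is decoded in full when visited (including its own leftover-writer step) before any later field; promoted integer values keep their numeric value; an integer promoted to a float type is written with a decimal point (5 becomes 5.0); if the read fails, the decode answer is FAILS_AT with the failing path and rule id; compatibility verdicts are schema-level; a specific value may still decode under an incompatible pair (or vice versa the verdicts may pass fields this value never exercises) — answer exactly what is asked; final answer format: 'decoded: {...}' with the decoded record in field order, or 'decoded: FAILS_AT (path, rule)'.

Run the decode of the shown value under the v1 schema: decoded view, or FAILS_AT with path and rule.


decoded: {"tier": null, "scores": [true, true], "price": -2.5, "weight": 0.25}

the writer's type comes first in each Event pair
migrating the Event value to v1:
  tier := null (absent, optional -> null)
  scores := [true, true]
  price := -2.5
  weight := 0.25 (absent -> default)
  => decoded: {"tier": null, "scores": [true, true], "price": -2.5, "weight": 0.25}
checking off the Event differences that do not matter here:
  field weight in record Event: type float32 changed to float64 (its default is dropped) -> shifts the Event verdicts, not this decode
  field price in record Event: required changed to optional -> shifts the Event verdicts, not this decode


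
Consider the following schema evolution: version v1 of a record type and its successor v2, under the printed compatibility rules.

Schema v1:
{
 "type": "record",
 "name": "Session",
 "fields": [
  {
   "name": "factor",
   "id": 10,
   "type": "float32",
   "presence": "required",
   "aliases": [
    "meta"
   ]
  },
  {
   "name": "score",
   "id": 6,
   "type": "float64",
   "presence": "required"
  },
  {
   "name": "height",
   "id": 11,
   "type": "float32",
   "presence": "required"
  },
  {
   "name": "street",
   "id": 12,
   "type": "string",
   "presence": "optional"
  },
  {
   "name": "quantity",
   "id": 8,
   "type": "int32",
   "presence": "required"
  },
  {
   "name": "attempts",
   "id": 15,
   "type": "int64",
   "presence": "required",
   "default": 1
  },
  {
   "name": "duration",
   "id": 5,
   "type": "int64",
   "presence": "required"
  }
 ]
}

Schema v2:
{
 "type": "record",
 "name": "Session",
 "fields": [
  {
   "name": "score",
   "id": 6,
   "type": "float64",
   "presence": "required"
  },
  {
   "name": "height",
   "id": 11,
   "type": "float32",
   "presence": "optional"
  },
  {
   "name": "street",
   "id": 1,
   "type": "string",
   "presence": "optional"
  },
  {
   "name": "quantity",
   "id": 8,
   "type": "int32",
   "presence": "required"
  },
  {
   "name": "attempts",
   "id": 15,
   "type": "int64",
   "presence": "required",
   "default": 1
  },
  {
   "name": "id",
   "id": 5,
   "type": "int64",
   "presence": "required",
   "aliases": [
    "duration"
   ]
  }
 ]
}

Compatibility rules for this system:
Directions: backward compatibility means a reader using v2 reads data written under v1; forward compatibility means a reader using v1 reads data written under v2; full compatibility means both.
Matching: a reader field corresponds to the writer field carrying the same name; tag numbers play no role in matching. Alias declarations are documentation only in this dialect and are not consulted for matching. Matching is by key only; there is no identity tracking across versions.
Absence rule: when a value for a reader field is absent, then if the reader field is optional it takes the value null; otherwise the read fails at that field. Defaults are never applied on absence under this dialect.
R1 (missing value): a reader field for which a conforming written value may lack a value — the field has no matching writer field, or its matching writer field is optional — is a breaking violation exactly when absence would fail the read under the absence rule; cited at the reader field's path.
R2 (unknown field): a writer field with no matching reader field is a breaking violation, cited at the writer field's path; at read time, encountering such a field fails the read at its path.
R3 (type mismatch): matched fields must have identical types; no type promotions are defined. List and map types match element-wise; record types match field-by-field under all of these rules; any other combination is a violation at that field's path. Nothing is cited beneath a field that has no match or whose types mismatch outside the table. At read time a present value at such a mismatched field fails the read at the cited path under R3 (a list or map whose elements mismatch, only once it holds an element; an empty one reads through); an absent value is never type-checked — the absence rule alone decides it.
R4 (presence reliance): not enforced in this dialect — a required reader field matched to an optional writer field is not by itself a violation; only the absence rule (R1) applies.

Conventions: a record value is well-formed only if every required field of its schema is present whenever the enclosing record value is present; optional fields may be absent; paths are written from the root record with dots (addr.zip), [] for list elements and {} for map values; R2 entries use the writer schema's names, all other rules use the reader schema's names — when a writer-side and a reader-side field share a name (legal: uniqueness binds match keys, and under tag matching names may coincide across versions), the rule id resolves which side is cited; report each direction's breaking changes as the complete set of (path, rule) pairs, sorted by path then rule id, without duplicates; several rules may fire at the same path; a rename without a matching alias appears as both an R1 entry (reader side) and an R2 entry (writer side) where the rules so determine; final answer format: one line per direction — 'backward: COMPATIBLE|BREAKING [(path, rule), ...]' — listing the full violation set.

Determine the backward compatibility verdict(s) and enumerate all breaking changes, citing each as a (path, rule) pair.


in Session below, arrows point writer -> reader
backward on Session — v2 reading data written by v1:
  score: paired with writer score (float64 -> float64; writer required)
  height: paired with writer height (float32 -> float32; writer required)
  street: paired with writer street (string -> string; writer optional)
  quantity: paired with writer quantity (int32 -> int32; writer required)
  attempts: paired with writer attempts (int64 -> int64; writer required)
  id has no writer counterpart
  writer field factor has no reader counterpart
  writer field duration has no reader counterpart
  violation R2 at duration
  violation R2 at factor
  violation R1 at id
  => 3 violation(s): backward is BREAKING for Session
checking off the Session differences that do not matter here:
  field street in record Session: tag 12 changed to 1 -> inert for the asked Session verdict: nothing fires
  field height in record Session: required changed to optional -> fires only in the forward direction of Session, which is not asked here

backward: BREAKING [(duration, R2), (factor, R2), (id, R1)]


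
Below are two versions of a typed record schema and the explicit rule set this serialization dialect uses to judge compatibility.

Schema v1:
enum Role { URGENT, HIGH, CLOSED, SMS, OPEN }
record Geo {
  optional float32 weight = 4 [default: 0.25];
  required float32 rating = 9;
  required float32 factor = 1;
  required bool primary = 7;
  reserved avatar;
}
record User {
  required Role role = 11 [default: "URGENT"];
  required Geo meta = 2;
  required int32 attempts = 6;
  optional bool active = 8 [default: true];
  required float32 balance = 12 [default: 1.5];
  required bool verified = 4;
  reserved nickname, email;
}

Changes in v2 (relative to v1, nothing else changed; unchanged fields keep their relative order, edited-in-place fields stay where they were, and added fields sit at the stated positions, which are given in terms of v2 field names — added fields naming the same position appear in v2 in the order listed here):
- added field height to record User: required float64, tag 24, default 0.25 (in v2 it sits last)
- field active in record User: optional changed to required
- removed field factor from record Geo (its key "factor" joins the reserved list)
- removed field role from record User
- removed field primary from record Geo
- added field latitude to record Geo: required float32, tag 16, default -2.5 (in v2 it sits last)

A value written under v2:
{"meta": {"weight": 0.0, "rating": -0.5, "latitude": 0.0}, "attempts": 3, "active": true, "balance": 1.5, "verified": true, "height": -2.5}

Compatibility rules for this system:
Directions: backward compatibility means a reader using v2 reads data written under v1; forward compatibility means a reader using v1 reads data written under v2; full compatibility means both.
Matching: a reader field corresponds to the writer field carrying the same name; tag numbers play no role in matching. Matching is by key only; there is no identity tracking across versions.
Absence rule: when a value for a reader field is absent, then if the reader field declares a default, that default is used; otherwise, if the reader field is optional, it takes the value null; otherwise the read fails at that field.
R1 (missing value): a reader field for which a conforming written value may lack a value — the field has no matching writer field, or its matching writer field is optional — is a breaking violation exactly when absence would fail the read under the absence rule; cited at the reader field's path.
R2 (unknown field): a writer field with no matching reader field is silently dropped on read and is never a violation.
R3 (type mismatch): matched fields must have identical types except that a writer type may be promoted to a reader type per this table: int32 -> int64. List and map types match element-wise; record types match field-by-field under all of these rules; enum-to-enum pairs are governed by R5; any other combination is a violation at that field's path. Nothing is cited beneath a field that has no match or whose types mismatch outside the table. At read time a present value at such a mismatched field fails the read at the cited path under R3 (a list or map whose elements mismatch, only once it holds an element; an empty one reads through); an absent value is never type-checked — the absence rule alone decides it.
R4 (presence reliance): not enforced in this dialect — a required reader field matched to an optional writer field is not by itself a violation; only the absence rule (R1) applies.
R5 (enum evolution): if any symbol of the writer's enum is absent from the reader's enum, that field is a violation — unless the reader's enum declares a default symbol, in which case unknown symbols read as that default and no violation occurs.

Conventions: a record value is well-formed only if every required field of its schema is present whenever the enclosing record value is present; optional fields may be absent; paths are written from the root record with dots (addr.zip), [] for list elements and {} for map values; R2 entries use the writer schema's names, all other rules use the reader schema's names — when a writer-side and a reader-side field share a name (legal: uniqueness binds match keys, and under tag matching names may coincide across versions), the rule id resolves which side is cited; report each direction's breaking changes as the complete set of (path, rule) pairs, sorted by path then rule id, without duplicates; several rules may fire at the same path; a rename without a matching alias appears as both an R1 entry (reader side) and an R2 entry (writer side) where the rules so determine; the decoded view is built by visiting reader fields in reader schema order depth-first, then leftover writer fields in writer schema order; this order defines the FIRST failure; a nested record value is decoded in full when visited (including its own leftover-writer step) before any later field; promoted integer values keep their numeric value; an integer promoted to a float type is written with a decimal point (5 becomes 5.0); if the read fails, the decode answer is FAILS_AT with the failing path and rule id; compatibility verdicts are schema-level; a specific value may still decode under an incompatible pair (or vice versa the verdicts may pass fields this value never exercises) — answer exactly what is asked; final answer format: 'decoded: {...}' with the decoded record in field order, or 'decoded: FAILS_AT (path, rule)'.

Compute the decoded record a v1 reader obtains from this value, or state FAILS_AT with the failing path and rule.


arrows below run writer -> reader for User
migrating the User value to v1:
  role := "URGENT" (absent -> default)
  meta.weight := 0.0
  meta.rating := -0.5
  read fails at meta.factor under R1 (no fill)
  => FAILS_AT (meta.factor, R1)
the other User changes do not affect what is asked:
  added field latitude to record Geo: required float32, tag 16, default -2.5 (in v2 it sits last) -> inert under this dialect — no rule fires on User and the result does not move
  field active in record User: optional changed to required -> inert under this dialect — no rule fires on User and the result does not move
  removed field role from record User -> inert under this dialect — no rule fires on User and the result does not move
  removed field primary from record Geo -> changes User's schema-level verdicts only — the decode of this value is the same
  added field height to record User: required float64, tag 24, default 0.25 (in v2 it sits last) -> inert under this dialect — no rule fires on User and the result does not move

decoded: FAILS_AT (meta.factor, R1)


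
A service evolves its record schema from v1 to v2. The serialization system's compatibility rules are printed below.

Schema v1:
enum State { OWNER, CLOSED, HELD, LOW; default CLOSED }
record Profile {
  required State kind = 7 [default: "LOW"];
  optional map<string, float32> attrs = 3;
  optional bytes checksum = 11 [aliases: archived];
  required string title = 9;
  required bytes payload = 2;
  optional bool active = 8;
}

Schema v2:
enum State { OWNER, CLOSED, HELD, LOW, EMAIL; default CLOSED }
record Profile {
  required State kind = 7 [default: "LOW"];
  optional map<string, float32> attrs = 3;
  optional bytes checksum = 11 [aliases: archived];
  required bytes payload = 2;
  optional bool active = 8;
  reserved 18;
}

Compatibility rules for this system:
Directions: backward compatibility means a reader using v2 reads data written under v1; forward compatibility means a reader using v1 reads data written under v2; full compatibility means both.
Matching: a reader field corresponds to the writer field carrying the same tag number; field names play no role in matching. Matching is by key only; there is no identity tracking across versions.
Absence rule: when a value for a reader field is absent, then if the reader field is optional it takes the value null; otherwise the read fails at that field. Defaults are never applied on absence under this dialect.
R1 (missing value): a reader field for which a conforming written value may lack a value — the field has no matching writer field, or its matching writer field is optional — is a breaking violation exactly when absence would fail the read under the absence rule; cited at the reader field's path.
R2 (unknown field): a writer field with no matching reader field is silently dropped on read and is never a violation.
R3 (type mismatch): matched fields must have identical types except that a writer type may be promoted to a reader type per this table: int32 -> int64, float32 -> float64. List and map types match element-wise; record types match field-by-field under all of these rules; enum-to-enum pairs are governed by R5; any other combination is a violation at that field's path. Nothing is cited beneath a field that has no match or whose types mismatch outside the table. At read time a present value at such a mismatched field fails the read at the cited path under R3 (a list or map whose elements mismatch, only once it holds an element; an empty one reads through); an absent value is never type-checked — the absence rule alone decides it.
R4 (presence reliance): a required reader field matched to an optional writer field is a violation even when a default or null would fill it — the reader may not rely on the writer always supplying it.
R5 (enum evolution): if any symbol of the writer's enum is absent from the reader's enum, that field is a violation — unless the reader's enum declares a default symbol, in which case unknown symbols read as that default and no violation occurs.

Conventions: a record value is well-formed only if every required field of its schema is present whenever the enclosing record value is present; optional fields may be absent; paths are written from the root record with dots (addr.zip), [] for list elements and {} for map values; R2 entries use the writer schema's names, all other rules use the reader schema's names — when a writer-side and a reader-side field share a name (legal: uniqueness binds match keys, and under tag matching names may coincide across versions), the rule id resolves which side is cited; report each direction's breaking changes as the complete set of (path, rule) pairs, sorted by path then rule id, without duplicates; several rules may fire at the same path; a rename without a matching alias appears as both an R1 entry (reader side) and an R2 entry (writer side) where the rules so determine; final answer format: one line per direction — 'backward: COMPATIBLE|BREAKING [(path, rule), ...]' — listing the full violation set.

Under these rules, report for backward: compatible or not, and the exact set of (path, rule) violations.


backward: COMPATIBLE []

each type pair in Profile: writer, then reader
backward analysis of Profile with v2 as reader and v1 as writer:
  kind <- kind (State -> State, writer required)
  attrs <- attrs (map<string, float32> -> map<string, float32>, writer optional)
  checksum <- checksum (bytes -> bytes, writer optional)
  payload <- payload (bytes -> bytes, writer required)
  active <- active (bool -> bool, writer optional)
  leftover writer field: title
  => no violations; backward on Profile: COMPATIBLE
ruling out the remaining Profile differences:
  removed field title from record Profile -> its effect on Profile is confined to the forward direction, not asked
  enum State (field kind in record Profile): symbol EMAIL added -> fires no rule on Profile, leaving the asked answer as it is


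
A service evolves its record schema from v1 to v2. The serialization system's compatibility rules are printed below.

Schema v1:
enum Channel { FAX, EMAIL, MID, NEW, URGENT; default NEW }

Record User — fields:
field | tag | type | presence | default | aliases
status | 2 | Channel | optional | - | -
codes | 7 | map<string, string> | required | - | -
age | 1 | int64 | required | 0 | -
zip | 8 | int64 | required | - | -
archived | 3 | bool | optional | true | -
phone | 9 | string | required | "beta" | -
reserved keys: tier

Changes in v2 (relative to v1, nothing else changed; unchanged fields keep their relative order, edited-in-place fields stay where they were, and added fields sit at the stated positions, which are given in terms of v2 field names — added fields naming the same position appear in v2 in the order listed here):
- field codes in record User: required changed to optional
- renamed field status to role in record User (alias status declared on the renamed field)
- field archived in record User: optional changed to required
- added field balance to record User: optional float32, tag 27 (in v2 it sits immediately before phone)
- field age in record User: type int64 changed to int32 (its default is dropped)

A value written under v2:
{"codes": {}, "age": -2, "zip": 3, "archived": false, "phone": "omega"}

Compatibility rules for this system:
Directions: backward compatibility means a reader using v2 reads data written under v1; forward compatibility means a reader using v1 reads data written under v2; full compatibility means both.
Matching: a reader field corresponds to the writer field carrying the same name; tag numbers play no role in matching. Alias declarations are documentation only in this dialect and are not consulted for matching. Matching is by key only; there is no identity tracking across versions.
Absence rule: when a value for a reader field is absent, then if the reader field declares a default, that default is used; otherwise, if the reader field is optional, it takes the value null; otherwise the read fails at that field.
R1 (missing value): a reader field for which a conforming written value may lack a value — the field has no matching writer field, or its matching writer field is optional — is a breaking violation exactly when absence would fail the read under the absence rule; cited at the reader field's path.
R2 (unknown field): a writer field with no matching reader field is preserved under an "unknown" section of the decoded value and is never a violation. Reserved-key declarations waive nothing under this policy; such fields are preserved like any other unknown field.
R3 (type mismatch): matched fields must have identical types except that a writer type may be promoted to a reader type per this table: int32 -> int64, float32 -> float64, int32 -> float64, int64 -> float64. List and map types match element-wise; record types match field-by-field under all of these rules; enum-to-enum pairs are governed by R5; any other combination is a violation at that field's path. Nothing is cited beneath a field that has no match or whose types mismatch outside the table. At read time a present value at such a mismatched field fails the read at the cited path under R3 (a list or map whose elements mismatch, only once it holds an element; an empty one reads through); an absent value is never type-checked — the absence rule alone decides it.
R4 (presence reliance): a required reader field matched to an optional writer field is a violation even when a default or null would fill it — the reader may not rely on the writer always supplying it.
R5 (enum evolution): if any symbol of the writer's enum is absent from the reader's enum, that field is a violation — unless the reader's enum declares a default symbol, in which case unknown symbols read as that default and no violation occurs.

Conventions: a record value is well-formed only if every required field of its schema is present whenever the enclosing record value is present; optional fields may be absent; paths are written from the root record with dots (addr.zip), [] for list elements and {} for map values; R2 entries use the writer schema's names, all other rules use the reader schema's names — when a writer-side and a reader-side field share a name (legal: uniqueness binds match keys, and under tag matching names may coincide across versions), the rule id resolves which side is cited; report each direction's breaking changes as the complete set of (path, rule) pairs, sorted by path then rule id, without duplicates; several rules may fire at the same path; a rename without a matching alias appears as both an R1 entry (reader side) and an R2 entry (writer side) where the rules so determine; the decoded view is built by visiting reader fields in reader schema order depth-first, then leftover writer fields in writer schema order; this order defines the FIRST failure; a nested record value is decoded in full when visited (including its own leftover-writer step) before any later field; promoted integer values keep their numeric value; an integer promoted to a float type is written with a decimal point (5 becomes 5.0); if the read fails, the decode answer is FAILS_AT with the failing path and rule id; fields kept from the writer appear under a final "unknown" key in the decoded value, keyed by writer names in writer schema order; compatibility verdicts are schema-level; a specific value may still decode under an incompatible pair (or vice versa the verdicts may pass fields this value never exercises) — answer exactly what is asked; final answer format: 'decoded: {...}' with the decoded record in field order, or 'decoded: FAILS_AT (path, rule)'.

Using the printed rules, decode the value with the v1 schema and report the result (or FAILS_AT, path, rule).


decoded: {"status": null, "codes": {}, "age": -2, "zip": 3, "archived": false, "phone": "omega"}

in User below, arrows point writer -> reader
migrating the User value to v1:
  status := null (absent, optional -> null)
  codes := {}
  age := -2 (int32 -> int64)
  zip := 3
  archived := false
  phone := "omega"
  => decoded: {"status": null, "codes": {}, "age": -2, "zip": 3, "archived": false, "phone": "omega"}
ruling out the remaining User differences:
  field codes in record User: required changed to optional -> changes User's schema-level verdicts only — the decode of this value is the same
  renamed field status to role in record User (alias status declared on the renamed field) -> no rule fires on it and the decoded User view is identical with or without it
  field archived in record User: optional changed to required -> changes User's schema-level verdicts only — the decode of this value is the same
  added field balance to record User: optional float32, tag 27 (in v2 it sits immediately before phone) -> no rule fires on it and the decoded User view is identical with or without it
  field age in record User: type int64 changed to int32 (its default is dropped) -> changes User's schema-level verdicts only — the decode of this value is the same
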